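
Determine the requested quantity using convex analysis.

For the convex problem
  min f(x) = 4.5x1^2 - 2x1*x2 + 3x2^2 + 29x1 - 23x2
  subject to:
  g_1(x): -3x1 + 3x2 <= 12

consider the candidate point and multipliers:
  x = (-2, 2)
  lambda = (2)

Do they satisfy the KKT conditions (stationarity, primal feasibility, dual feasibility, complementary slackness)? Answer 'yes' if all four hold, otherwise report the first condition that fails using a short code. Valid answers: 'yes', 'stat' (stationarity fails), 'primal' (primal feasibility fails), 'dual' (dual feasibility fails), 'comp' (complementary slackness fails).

Gradient of f: grad f(x) = Q x + c = (7, -7)
Constraint values g_i(x) = a_i^T x - b_i:
  g_1((-2, 2)) = 0
Stationarity residual: grad f(x) + sum_i lambda_i a_i = (1, -1)
  -> stationarity FAILS
Primal feasibility (all g_i <= 0): OK
Dual feasibility (all lambda_i >= 0): OK
Complementary slackness (lambda_i * g_i(x) = 0 for all i): OK

Verdict: the first failing condition is stationarity -> stat.

stat


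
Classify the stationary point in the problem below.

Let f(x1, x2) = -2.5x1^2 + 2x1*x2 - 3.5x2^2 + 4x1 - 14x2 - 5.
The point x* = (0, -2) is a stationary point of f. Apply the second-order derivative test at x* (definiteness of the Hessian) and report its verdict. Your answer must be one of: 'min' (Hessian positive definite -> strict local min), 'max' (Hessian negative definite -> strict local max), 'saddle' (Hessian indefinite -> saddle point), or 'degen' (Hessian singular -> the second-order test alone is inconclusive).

Compute the Hessian H = grad^2 f:
  H = [[-5, 2], [2, -7]]
Verify stationarity: grad f(x*) = H x* + g = (0, 0).
Eigenvalues of H: -8.2361, -3.7639.
Both eigenvalues < 0, so H is negative definite -> x* is a strict local max.

max


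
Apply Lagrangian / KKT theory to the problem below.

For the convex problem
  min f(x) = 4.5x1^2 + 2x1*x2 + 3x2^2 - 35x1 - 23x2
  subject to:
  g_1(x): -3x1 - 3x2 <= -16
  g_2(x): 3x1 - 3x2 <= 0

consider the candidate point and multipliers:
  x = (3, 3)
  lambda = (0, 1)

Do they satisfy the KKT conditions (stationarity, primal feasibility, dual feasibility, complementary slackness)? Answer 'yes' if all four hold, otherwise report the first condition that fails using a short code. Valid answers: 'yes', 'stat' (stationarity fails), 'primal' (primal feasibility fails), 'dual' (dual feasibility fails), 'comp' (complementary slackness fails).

Gradient of f: grad f(x) = Q x + c = (-2, 1)
Constraint values g_i(x) = a_i^T x - b_i:
  g_1((3, 3)) = -2
  g_2((3, 3)) = 0
Stationarity residual: grad f(x) + sum_i lambda_i a_i = (1, -2)
  -> stationarity FAILS
Primal feasibility (all g_i <= 0): OK
Dual feasibility (all lambda_i >= 0): OK
Complementary slackness (lambda_i * g_i(x) = 0 for all i): OK

Verdict: the first failing condition is stationarity -> stat.

stat


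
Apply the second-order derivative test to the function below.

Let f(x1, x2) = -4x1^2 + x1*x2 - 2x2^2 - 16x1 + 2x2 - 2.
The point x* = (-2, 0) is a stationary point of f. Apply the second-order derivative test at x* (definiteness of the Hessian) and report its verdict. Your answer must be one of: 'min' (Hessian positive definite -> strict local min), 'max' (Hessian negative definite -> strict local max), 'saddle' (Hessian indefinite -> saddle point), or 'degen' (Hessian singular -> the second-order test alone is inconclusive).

Compute the Hessian H = grad^2 f:
  H = [[-8, 1], [1, -4]]
Verify stationarity: grad f(x*) = H x* + g = (0, 0).
Eigenvalues of H: -8.2361, -3.7639.
Both eigenvalues < 0, so H is negative definite -> x* is a strict local max.

max


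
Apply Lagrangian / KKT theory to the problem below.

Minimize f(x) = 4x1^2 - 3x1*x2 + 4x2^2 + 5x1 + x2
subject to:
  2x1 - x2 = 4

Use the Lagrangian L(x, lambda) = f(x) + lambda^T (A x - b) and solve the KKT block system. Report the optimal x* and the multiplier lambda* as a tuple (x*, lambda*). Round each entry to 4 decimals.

Form the Lagrangian:
  L(x, lambda) = (1/2) x^T Q x + c^T x + lambda^T (A x - b)
Stationarity (grad_x L = 0): Q x + c + A^T lambda = 0.
Primal feasibility: A x = b.

This gives the KKT block system:
  [ Q   A^T ] [ x     ]   [-c ]
  [ A    0  ] [ lambda ] = [ b ]

Solving the linear system:
  x*      = (1.6071, -0.7857)
  lambda* = (-10.1071)
  f(x*)   = 23.8393

x* = (1.6071, -0.7857), lambda* = (-10.1071)


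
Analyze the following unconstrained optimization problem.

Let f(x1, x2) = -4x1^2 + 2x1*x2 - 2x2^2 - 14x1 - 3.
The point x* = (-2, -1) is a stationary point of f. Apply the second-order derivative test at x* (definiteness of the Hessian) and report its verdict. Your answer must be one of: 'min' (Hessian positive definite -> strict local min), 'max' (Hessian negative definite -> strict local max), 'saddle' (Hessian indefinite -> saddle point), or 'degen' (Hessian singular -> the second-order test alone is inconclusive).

Compute the Hessian H = grad^2 f:
  H = [[-8, 2], [2, -4]]
Verify stationarity: grad f(x*) = H x* + g = (0, 0).
Eigenvalues of H: -8.8284, -3.1716.
Both eigenvalues < 0, so H is negative definite -> x* is a strict local max.

max


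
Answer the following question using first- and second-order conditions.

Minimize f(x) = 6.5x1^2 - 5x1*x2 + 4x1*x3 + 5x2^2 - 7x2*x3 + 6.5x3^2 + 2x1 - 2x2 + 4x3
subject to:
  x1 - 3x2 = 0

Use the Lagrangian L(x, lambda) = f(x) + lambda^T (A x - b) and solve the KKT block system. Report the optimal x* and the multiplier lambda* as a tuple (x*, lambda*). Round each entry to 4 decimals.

Form the Lagrangian:
  L(x, lambda) = (1/2) x^T Q x + c^T x + lambda^T (A x - b)
Stationarity (grad_x L = 0): Q x + c + A^T lambda = 0.
Primal feasibility: A x = b.

This gives the KKT block system:
  [ Q   A^T ] [ x     ]   [-c ]
  [ A    0  ] [ lambda ] = [ b ]

Solving the linear system:
  x*      = (-0.0777, -0.0259, -0.2977)
  lambda* = (0.0712)
  f(x*)   = -0.6472

x* = (-0.0777, -0.0259, -0.2977), lambda* = (0.0712)


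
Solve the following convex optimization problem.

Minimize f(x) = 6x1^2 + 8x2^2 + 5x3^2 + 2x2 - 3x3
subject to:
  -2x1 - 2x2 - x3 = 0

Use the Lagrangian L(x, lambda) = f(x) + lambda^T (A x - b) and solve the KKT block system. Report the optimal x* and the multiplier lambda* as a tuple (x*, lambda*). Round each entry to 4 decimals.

Form the Lagrangian:
  L(x, lambda) = (1/2) x^T Q x + c^T x + lambda^T (A x - b)
Stationarity (grad_x L = 0): Q x + c + A^T lambda = 0.
Primal feasibility: A x = b.

This gives the KKT block system:
  [ Q   A^T ] [ x     ]   [-c ]
  [ A    0  ] [ lambda ] = [ b ]

Solving the linear system:
  x*      = (-0.0122, -0.1341, 0.2927)
  lambda* = (-0.0732)
  f(x*)   = -0.5732

x* = (-0.0122, -0.1341, 0.2927), lambda* = (-0.0732)


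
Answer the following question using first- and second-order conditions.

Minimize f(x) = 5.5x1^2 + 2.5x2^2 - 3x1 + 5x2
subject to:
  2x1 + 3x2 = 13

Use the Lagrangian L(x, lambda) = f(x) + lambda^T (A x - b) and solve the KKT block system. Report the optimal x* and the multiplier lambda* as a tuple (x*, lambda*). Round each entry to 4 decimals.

Form the Lagrangian:
  L(x, lambda) = (1/2) x^T Q x + c^T x + lambda^T (A x - b)
Stationarity (grad_x L = 0): Q x + c + A^T lambda = 0.
Primal feasibility: A x = b.

This gives the KKT block system:
  [ Q   A^T ] [ x     ]   [-c ]
  [ A    0  ] [ lambda ] = [ b ]

Solving the linear system:
  x*      = (1.5714, 3.2857)
  lambda* = (-7.1429)
  f(x*)   = 52.2857

x* = (1.5714, 3.2857), lambda* = (-7.1429)


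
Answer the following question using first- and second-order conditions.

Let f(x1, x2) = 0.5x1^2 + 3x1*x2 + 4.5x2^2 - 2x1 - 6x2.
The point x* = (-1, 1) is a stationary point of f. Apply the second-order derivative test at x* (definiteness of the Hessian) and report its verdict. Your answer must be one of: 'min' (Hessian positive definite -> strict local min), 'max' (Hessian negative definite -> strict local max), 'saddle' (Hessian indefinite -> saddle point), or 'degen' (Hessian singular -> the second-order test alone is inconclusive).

Compute the Hessian H = grad^2 f:
  H = [[1, 3], [3, 9]]
Verify stationarity: grad f(x*) = H x* + g = (0, 0).
Eigenvalues of H: 0, 10.
H has a zero eigenvalue (singular; positive semidefinite but not definite), so H is neither positive definite, negative definite, nor indefinite. The second-order test alone is inconclusive -> degen.
(Indeed, f is constant along the null direction of H through x*, so x* is not a strict local extremum.)

degen


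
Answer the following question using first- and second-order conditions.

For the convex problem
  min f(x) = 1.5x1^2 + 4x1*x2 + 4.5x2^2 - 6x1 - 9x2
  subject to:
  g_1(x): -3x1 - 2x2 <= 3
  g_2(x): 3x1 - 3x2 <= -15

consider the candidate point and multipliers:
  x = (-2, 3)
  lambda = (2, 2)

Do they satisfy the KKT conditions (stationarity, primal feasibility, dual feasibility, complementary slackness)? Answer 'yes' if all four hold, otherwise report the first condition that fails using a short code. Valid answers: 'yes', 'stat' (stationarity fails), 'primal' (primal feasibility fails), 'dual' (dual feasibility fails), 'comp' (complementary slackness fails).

Gradient of f: grad f(x) = Q x + c = (0, 10)
Constraint values g_i(x) = a_i^T x - b_i:
  g_1((-2, 3)) = -3
  g_2((-2, 3)) = 0
Stationarity residual: grad f(x) + sum_i lambda_i a_i = (0, 0)
  -> stationarity OK
Primal feasibility (all g_i <= 0): OK
Dual feasibility (all lambda_i >= 0): OK
Complementary slackness (lambda_i * g_i(x) = 0 for all i): FAILS

Verdict: the first failing condition is complementary_slackness -> comp.

comp


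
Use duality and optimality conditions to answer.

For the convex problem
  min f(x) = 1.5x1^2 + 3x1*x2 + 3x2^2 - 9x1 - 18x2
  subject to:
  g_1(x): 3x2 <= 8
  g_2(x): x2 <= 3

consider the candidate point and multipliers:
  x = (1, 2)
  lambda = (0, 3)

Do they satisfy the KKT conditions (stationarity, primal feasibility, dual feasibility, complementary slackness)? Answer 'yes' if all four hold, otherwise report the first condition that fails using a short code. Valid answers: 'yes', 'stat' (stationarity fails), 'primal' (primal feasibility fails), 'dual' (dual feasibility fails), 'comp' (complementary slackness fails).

Gradient of f: grad f(x) = Q x + c = (0, -3)
Constraint values g_i(x) = a_i^T x - b_i:
  g_1((1, 2)) = -2
  g_2((1, 2)) = -1
Stationarity residual: grad f(x) + sum_i lambda_i a_i = (0, 0)
  -> stationarity OK
Primal feasibility (all g_i <= 0): OK
Dual feasibility (all lambda_i >= 0): OK
Complementary slackness (lambda_i * g_i(x) = 0 for all i): FAILS

Verdict: the first failing condition is complementary_slackness -> comp.

comp


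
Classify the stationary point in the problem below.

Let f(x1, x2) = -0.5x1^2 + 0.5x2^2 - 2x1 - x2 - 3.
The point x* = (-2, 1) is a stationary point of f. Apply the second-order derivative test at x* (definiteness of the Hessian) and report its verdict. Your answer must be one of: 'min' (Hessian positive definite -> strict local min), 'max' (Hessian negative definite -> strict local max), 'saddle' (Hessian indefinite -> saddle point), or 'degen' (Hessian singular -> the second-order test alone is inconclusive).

Compute the Hessian H = grad^2 f:
  H = [[-1, 0], [0, 1]]
Verify stationarity: grad f(x*) = H x* + g = (0, 0).
Eigenvalues of H: -1, 1.
Eigenvalues have mixed signs, so H is indefinite -> x* is a saddle point.

saddle


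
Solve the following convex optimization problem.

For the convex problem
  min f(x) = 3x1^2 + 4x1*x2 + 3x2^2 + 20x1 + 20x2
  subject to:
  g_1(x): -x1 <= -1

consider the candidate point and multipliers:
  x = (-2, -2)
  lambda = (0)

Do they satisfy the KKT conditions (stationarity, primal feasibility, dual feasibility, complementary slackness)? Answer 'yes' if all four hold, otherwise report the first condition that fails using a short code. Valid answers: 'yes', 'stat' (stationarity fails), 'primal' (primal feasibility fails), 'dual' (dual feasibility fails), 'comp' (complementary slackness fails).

Gradient of f: grad f(x) = Q x + c = (0, 0)
Constraint values g_i(x) = a_i^T x - b_i:
  g_1((-2, -2)) = 3
Stationarity residual: grad f(x) + sum_i lambda_i a_i = (0, 0)
  -> stationarity OK
Primal feasibility (all g_i <= 0): FAILS
Dual feasibility (all lambda_i >= 0): OK
Complementary slackness (lambda_i * g_i(x) = 0 for all i): OK

Verdict: the first failing condition is primal_feasibility -> primal.

primal


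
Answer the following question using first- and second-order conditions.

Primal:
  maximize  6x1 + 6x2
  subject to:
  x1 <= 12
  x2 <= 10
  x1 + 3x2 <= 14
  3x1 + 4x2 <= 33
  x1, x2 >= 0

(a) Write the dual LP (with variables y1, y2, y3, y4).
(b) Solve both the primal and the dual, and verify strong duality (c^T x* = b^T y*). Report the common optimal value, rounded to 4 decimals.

The standard primal-dual pair for 'max c^T x s.t. A x <= b, x >= 0' is:
  Dual:  min b^T y  s.t.  A^T y >= c,  y >= 0.

So the dual LP is:
  minimize  12y1 + 10y2 + 14y3 + 33y4
  subject to:
    y1 + y3 + 3y4 >= 6
    y2 + 3y3 + 4y4 >= 6
    y1, y2, y3, y4 >= 0

Solving the primal: x* = (11, 0).
  primal value c^T x* = 66.
Solving the dual: y* = (0, 0, 0, 2).
  dual value b^T y* = 66.
Strong duality: c^T x* = b^T y*. Confirmed.

66


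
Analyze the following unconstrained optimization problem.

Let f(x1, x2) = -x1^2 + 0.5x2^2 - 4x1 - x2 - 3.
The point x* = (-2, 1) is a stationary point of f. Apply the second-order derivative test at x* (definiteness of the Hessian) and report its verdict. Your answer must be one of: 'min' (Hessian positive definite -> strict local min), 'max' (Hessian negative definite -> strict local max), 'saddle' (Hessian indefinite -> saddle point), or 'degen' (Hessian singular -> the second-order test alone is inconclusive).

Compute the Hessian H = grad^2 f:
  H = [[-2, 0], [0, 1]]
Verify stationarity: grad f(x*) = H x* + g = (0, 0).
Eigenvalues of H: -2, 1.
Eigenvalues have mixed signs, so H is indefinite -> x* is a saddle point.

saddle


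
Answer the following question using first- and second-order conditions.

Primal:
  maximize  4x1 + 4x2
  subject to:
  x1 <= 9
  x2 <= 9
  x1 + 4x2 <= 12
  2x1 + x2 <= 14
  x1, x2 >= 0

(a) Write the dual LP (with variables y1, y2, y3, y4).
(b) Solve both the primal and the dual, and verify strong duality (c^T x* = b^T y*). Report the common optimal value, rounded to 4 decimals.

The standard primal-dual pair for 'max c^T x s.t. A x <= b, x >= 0' is:
  Dual:  min b^T y  s.t.  A^T y >= c,  y >= 0.

So the dual LP is:
  minimize  9y1 + 9y2 + 12y3 + 14y4
  subject to:
    y1 + y3 + 2y4 >= 4
    y2 + 4y3 + y4 >= 4
    y1, y2, y3, y4 >= 0

Solving the primal: x* = (6.2857, 1.4286).
  primal value c^T x* = 30.8571.
Solving the dual: y* = (0, 0, 0.5714, 1.7143).
  dual value b^T y* = 30.8571.
Strong duality: c^T x* = b^T y*. Confirmed.

30.8571


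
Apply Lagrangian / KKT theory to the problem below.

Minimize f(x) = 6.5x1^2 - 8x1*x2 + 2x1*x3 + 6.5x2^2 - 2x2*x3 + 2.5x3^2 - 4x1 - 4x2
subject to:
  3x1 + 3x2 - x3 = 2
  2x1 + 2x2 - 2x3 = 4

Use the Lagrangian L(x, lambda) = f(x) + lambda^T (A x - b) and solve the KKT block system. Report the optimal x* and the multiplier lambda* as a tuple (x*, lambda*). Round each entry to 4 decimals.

Form the Lagrangian:
  L(x, lambda) = (1/2) x^T Q x + c^T x + lambda^T (A x - b)
Stationarity (grad_x L = 0): Q x + c + A^T lambda = 0.
Primal feasibility: A x = b.

This gives the KKT block system:
  [ Q   A^T ] [ x     ]   [-c ]
  [ A    0  ] [ lambda ] = [ b ]

Solving the linear system:
  x*      = (0.1905, -0.1905, -2)
  lambda* = (6.619, -7.9286)
  f(x*)   = 9.2381

x* = (0.1905, -0.1905, -2), lambda* = (6.619, -7.9286)


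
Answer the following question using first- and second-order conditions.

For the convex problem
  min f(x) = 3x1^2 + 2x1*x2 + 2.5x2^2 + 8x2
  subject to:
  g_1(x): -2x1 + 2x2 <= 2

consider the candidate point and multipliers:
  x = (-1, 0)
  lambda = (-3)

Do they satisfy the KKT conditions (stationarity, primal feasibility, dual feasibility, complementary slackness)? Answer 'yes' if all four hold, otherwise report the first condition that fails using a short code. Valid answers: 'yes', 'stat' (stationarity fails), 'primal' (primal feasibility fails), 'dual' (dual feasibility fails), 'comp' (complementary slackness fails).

Gradient of f: grad f(x) = Q x + c = (-6, 6)
Constraint values g_i(x) = a_i^T x - b_i:
  g_1((-1, 0)) = 0
Stationarity residual: grad f(x) + sum_i lambda_i a_i = (0, 0)
  -> stationarity OK
Primal feasibility (all g_i <= 0): OK
Dual feasibility (all lambda_i >= 0): FAILS
Complementary slackness (lambda_i * g_i(x) = 0 for all i): OK

Verdict: the first failing condition is dual_feasibility -> dual.

dual


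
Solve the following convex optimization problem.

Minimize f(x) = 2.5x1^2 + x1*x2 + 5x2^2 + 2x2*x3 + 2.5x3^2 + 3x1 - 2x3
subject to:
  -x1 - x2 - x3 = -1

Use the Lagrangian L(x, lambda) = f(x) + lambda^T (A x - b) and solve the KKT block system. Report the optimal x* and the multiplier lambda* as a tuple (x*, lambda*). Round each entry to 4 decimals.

Form the Lagrangian:
  L(x, lambda) = (1/2) x^T Q x + c^T x + lambda^T (A x - b)
Stationarity (grad_x L = 0): Q x + c + A^T lambda = 0.
Primal feasibility: A x = b.

This gives the KKT block system:
  [ Q   A^T ] [ x     ]   [-c ]
  [ A    0  ] [ lambda ] = [ b ]

Solving the linear system:
  x*      = (-0.0426, 0.1064, 0.9362)
  lambda* = (2.8936)
  f(x*)   = 0.4468

x* = (-0.0426, 0.1064, 0.9362), lambda* = (2.8936)


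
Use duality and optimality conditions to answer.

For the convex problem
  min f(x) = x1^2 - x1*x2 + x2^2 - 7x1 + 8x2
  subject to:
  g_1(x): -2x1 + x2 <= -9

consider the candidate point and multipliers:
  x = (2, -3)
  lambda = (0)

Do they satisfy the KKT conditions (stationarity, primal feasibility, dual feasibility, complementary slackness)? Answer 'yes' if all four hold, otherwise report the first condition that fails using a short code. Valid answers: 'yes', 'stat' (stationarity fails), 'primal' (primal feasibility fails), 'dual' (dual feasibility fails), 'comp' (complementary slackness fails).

Gradient of f: grad f(x) = Q x + c = (0, 0)
Constraint values g_i(x) = a_i^T x - b_i:
  g_1((2, -3)) = 2
Stationarity residual: grad f(x) + sum_i lambda_i a_i = (0, 0)
  -> stationarity OK
Primal feasibility (all g_i <= 0): FAILS
Dual feasibility (all lambda_i >= 0): OK
Complementary slackness (lambda_i * g_i(x) = 0 for all i): OK

Verdict: the first failing condition is primal_feasibility -> primal.

primal


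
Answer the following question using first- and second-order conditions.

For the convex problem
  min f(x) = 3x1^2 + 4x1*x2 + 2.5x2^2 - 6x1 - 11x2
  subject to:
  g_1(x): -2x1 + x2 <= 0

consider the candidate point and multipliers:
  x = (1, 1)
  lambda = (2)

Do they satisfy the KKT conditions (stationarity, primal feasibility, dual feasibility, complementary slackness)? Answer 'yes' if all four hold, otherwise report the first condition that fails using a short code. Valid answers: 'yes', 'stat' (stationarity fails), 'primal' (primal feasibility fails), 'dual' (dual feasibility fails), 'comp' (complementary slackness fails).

Gradient of f: grad f(x) = Q x + c = (4, -2)
Constraint values g_i(x) = a_i^T x - b_i:
  g_1((1, 1)) = -1
Stationarity residual: grad f(x) + sum_i lambda_i a_i = (0, 0)
  -> stationarity OK
Primal feasibility (all g_i <= 0): OK
Dual feasibility (all lambda_i >= 0): OK
Complementary slackness (lambda_i * g_i(x) = 0 for all i): FAILS

Verdict: the first failing condition is complementary_slackness -> comp.

comp


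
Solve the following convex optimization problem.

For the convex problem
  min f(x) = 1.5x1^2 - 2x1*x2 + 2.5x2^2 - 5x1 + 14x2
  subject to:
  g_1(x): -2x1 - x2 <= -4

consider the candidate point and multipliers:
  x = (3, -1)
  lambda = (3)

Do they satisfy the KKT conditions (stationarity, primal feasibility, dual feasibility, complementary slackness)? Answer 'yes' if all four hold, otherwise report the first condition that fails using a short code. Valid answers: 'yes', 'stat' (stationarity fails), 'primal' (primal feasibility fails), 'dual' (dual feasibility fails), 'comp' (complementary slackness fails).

Gradient of f: grad f(x) = Q x + c = (6, 3)
Constraint values g_i(x) = a_i^T x - b_i:
  g_1((3, -1)) = -1
Stationarity residual: grad f(x) + sum_i lambda_i a_i = (0, 0)
  -> stationarity OK
Primal feasibility (all g_i <= 0): OK
Dual feasibility (all lambda_i >= 0): OK
Complementary slackness (lambda_i * g_i(x) = 0 for all i): FAILS

Verdict: the first failing condition is complementary_slackness -> comp.

comp


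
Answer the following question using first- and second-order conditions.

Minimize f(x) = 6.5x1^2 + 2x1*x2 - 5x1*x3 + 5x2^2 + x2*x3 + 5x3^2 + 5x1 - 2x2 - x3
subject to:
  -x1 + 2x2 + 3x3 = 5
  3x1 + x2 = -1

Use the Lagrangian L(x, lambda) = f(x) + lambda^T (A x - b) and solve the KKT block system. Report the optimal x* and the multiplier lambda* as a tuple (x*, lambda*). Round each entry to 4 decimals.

Form the Lagrangian:
  L(x, lambda) = (1/2) x^T Q x + c^T x + lambda^T (A x - b)
Stationarity (grad_x L = 0): Q x + c + A^T lambda = 0.
Primal feasibility: A x = b.

This gives the KKT block system:
  [ Q   A^T ] [ x     ]   [-c ]
  [ A    0  ] [ lambda ] = [ b ]

Solving the linear system:
  x*      = (-0.6485, 0.9455, 0.8201)
  lambda* = (-3.7965, 0.6146)
  f(x*)   = 6.8217

x* = (-0.6485, 0.9455, 0.8201), lambda* = (-3.7965, 0.6146)


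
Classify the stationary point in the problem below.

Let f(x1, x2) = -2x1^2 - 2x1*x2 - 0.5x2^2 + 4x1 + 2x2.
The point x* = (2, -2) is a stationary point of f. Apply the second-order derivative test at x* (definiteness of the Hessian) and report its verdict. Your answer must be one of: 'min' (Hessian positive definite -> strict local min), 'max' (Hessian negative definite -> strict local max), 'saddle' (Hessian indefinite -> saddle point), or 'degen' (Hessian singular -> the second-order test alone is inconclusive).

Compute the Hessian H = grad^2 f:
  H = [[-4, -2], [-2, -1]]
Verify stationarity: grad f(x*) = H x* + g = (0, 0).
Eigenvalues of H: -5, 0.
H has a zero eigenvalue (singular; negative semidefinite but not definite), so H is neither positive definite, negative definite, nor indefinite. The second-order test alone is inconclusive -> degen.
(Indeed, f is constant along the null direction of H through x*, so x* is not a strict local extremum.)

degen


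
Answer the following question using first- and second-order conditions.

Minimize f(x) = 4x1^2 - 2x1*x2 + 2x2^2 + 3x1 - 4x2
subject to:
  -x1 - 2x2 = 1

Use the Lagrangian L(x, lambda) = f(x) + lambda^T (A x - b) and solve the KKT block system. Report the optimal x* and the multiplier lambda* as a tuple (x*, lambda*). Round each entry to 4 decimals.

Form the Lagrangian:
  L(x, lambda) = (1/2) x^T Q x + c^T x + lambda^T (A x - b)
Stationarity (grad_x L = 0): Q x + c + A^T lambda = 0.
Primal feasibility: A x = b.

This gives the KKT block system:
  [ Q   A^T ] [ x     ]   [-c ]
  [ A    0  ] [ lambda ] = [ b ]

Solving the linear system:
  x*      = (-0.6364, -0.1818)
  lambda* = (-1.7273)
  f(x*)   = 0.2727

x* = (-0.6364, -0.1818), lambda* = (-1.7273)


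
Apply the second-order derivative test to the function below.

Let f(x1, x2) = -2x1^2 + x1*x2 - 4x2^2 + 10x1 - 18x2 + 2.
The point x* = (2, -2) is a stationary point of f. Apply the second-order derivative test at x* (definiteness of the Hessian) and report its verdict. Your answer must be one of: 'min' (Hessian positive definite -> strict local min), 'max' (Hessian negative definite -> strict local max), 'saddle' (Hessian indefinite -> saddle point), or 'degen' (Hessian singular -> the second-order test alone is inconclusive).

Compute the Hessian H = grad^2 f:
  H = [[-4, 1], [1, -8]]
Verify stationarity: grad f(x*) = H x* + g = (0, 0).
Eigenvalues of H: -8.2361, -3.7639.
Both eigenvalues < 0, so H is negative definite -> x* is a strict local max.

max


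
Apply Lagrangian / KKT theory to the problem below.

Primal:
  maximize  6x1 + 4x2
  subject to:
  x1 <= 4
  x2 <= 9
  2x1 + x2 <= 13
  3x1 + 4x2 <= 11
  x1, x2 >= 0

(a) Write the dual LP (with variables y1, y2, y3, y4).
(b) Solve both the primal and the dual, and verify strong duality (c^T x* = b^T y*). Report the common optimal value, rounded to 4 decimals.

The standard primal-dual pair for 'max c^T x s.t. A x <= b, x >= 0' is:
  Dual:  min b^T y  s.t.  A^T y >= c,  y >= 0.

So the dual LP is:
  minimize  4y1 + 9y2 + 13y3 + 11y4
  subject to:
    y1 + 2y3 + 3y4 >= 6
    y2 + y3 + 4y4 >= 4
    y1, y2, y3, y4 >= 0

Solving the primal: x* = (3.6667, 0).
  primal value c^T x* = 22.
Solving the dual: y* = (0, 0, 0, 2).
  dual value b^T y* = 22.
Strong duality: c^T x* = b^T y*. Confirmed.

22


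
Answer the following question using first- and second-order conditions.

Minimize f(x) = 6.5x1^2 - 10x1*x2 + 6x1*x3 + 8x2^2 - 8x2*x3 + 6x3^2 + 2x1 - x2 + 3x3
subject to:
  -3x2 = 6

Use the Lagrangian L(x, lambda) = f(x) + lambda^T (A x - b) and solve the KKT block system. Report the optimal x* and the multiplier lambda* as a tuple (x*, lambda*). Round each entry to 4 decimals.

Form the Lagrangian:
  L(x, lambda) = (1/2) x^T Q x + c^T x + lambda^T (A x - b)
Stationarity (grad_x L = 0): Q x + c + A^T lambda = 0.
Primal feasibility: A x = b.

This gives the KKT block system:
  [ Q   A^T ] [ x     ]   [-c ]
  [ A    0  ] [ lambda ] = [ b ]

Solving the linear system:
  x*      = (-1.25, -2, -0.9583)
  lambda* = (-4.2778)
  f(x*)   = 11.1458

x* = (-1.25, -2, -0.9583), lambda* = (-4.2778)


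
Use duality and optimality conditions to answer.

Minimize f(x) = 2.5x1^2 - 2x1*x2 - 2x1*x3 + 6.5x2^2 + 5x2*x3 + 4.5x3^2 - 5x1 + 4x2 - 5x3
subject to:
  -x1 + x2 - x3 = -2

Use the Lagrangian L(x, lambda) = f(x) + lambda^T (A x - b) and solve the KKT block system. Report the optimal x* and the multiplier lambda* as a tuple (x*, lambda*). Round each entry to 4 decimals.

Form the Lagrangian:
  L(x, lambda) = (1/2) x^T Q x + c^T x + lambda^T (A x - b)
Stationarity (grad_x L = 0): Q x + c + A^T lambda = 0.
Primal feasibility: A x = b.

This gives the KKT block system:
  [ Q   A^T ] [ x     ]   [-c ]
  [ A    0  ] [ lambda ] = [ b ]

Solving the linear system:
  x*      = (0.8651, -0.3571, 0.7778)
  lambda* = (-1.5159)
  f(x*)   = -6.3373

x* = (0.8651, -0.3571, 0.7778), lambda* = (-1.5159)


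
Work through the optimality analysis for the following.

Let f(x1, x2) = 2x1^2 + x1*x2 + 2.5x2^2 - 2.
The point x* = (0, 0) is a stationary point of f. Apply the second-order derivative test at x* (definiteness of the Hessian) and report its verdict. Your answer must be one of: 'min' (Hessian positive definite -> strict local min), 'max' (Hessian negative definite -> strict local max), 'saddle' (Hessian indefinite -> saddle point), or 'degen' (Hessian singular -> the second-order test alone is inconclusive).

Compute the Hessian H = grad^2 f:
  H = [[4, 1], [1, 5]]
Verify stationarity: grad f(x*) = H x* + g = (0, 0).
Eigenvalues of H: 3.382, 5.618.
Both eigenvalues > 0, so H is positive definite -> x* is a strict local min.

min


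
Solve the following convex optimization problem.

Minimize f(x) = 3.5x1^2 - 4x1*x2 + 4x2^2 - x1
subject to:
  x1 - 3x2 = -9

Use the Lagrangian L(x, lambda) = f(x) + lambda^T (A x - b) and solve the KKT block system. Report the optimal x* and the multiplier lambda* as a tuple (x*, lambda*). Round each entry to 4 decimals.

Form the Lagrangian:
  L(x, lambda) = (1/2) x^T Q x + c^T x + lambda^T (A x - b)
Stationarity (grad_x L = 0): Q x + c + A^T lambda = 0.
Primal feasibility: A x = b.

This gives the KKT block system:
  [ Q   A^T ] [ x     ]   [-c ]
  [ A    0  ] [ lambda ] = [ b ]

Solving the linear system:
  x*      = (0.9574, 3.3191)
  lambda* = (7.5745)
  f(x*)   = 33.6064

x* = (0.9574, 3.3191), lambda* = (7.5745)


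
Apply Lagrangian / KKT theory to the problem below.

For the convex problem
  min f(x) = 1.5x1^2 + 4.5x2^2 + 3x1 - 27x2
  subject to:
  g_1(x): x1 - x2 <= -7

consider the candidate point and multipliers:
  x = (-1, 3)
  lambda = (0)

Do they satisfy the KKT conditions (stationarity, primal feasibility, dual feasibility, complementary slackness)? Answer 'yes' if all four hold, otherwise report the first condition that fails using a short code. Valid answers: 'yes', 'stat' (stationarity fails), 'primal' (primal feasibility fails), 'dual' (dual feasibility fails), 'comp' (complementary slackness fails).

Gradient of f: grad f(x) = Q x + c = (0, 0)
Constraint values g_i(x) = a_i^T x - b_i:
  g_1((-1, 3)) = 3
Stationarity residual: grad f(x) + sum_i lambda_i a_i = (0, 0)
  -> stationarity OK
Primal feasibility (all g_i <= 0): FAILS
Dual feasibility (all lambda_i >= 0): OK
Complementary slackness (lambda_i * g_i(x) = 0 for all i): OK

Verdict: the first failing condition is primal_feasibility -> primal.

primal


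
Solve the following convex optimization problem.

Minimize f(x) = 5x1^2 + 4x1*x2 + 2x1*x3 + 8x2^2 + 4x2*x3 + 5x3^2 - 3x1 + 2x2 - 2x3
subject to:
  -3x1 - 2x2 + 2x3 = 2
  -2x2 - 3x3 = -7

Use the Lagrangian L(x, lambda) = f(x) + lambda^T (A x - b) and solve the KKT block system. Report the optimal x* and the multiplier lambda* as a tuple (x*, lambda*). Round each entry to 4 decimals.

Form the Lagrangian:
  L(x, lambda) = (1/2) x^T Q x + c^T x + lambda^T (A x - b)
Stationarity (grad_x L = 0): Q x + c + A^T lambda = 0.
Primal feasibility: A x = b.

This gives the KKT block system:
  [ Q   A^T ] [ x     ]   [-c ]
  [ A    0  ] [ lambda ] = [ b ]

Solving the linear system:
  x*      = (0.2569, 0.5688, 1.9541)
  lambda* = (1.9174, 8.055)
  f(x*)   = 24.5046

x* = (0.2569, 0.5688, 1.9541), lambda* = (1.9174, 8.055)


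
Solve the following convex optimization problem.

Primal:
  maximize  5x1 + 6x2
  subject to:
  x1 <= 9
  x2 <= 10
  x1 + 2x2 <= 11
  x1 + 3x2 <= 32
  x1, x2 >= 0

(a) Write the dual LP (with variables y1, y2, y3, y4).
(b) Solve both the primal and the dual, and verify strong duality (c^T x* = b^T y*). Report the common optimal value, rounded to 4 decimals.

The standard primal-dual pair for 'max c^T x s.t. A x <= b, x >= 0' is:
  Dual:  min b^T y  s.t.  A^T y >= c,  y >= 0.

So the dual LP is:
  minimize  9y1 + 10y2 + 11y3 + 32y4
  subject to:
    y1 + y3 + y4 >= 5
    y2 + 2y3 + 3y4 >= 6
    y1, y2, y3, y4 >= 0

Solving the primal: x* = (9, 1).
  primal value c^T x* = 51.
Solving the dual: y* = (2, 0, 3, 0).
  dual value b^T y* = 51.
Strong duality: c^T x* = b^T y*. Confirmed.

51


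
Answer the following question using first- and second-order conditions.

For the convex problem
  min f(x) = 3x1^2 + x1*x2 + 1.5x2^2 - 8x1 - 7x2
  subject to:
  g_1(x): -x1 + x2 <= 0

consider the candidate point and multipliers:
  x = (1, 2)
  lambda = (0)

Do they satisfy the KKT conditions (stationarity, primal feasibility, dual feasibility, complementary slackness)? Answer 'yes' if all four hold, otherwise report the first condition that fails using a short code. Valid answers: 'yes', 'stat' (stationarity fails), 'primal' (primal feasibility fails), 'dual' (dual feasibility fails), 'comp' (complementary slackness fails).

Gradient of f: grad f(x) = Q x + c = (0, 0)
Constraint values g_i(x) = a_i^T x - b_i:
  g_1((1, 2)) = 1
Stationarity residual: grad f(x) + sum_i lambda_i a_i = (0, 0)
  -> stationarity OK
Primal feasibility (all g_i <= 0): FAILS
Dual feasibility (all lambda_i >= 0): OK
Complementary slackness (lambda_i * g_i(x) = 0 for all i): OK

Verdict: the first failing condition is primal_feasibility -> primal.

primal


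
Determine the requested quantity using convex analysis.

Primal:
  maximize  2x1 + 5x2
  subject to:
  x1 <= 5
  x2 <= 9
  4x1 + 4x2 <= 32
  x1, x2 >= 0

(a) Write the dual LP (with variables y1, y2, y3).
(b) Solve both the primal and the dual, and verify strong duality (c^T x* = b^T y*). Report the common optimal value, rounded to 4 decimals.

The standard primal-dual pair for 'max c^T x s.t. A x <= b, x >= 0' is:
  Dual:  min b^T y  s.t.  A^T y >= c,  y >= 0.

So the dual LP is:
  minimize  5y1 + 9y2 + 32y3
  subject to:
    y1 + 4y3 >= 2
    y2 + 4y3 >= 5
    y1, y2, y3 >= 0

Solving the primal: x* = (0, 8).
  primal value c^T x* = 40.
Solving the dual: y* = (0, 0, 1.25).
  dual value b^T y* = 40.
Strong duality: c^T x* = b^T y*. Confirmed.

40


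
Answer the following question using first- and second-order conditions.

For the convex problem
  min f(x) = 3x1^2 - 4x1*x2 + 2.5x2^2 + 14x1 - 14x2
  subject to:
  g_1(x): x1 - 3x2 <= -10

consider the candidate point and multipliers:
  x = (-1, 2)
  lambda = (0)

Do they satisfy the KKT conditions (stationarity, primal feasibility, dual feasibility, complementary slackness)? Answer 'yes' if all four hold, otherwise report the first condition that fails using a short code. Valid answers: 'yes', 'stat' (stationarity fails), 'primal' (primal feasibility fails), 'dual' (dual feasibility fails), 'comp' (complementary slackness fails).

Gradient of f: grad f(x) = Q x + c = (0, 0)
Constraint values g_i(x) = a_i^T x - b_i:
  g_1((-1, 2)) = 3
Stationarity residual: grad f(x) + sum_i lambda_i a_i = (0, 0)
  -> stationarity OK
Primal feasibility (all g_i <= 0): FAILS
Dual feasibility (all lambda_i >= 0): OK
Complementary slackness (lambda_i * g_i(x) = 0 for all i): OK

Verdict: the first failing condition is primal_feasibility -> primal.

primal


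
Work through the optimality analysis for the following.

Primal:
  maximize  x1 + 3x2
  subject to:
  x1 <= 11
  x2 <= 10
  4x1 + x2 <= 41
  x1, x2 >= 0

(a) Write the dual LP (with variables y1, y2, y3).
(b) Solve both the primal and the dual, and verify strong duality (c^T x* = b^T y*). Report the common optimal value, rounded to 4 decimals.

The standard primal-dual pair for 'max c^T x s.t. A x <= b, x >= 0' is:
  Dual:  min b^T y  s.t.  A^T y >= c,  y >= 0.

So the dual LP is:
  minimize  11y1 + 10y2 + 41y3
  subject to:
    y1 + 4y3 >= 1
    y2 + y3 >= 3
    y1, y2, y3 >= 0

Solving the primal: x* = (7.75, 10).
  primal value c^T x* = 37.75.
Solving the dual: y* = (0, 2.75, 0.25).
  dual value b^T y* = 37.75.
Strong duality: c^T x* = b^T y*. Confirmed.

37.75


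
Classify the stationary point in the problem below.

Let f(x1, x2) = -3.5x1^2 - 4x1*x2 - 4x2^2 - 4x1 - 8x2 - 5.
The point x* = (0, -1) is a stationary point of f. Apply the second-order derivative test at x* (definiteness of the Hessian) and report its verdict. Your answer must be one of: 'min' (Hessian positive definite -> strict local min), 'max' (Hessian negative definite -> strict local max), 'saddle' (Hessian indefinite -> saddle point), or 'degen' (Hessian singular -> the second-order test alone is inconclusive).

Compute the Hessian H = grad^2 f:
  H = [[-7, -4], [-4, -8]]
Verify stationarity: grad f(x*) = H x* + g = (0, 0).
Eigenvalues of H: -11.5311, -3.4689.
Both eigenvalues < 0, so H is negative definite -> x* is a strict local max.

max


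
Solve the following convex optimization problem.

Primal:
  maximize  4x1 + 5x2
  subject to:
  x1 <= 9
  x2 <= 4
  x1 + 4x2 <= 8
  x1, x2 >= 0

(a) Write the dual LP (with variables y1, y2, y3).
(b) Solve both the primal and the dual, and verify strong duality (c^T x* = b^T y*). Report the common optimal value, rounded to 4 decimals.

The standard primal-dual pair for 'max c^T x s.t. A x <= b, x >= 0' is:
  Dual:  min b^T y  s.t.  A^T y >= c,  y >= 0.

So the dual LP is:
  minimize  9y1 + 4y2 + 8y3
  subject to:
    y1 + y3 >= 4
    y2 + 4y3 >= 5
    y1, y2, y3 >= 0

Solving the primal: x* = (8, 0).
  primal value c^T x* = 32.
Solving the dual: y* = (0, 0, 4).
  dual value b^T y* = 32.
Strong duality: c^T x* = b^T y*. Confirmed.

32


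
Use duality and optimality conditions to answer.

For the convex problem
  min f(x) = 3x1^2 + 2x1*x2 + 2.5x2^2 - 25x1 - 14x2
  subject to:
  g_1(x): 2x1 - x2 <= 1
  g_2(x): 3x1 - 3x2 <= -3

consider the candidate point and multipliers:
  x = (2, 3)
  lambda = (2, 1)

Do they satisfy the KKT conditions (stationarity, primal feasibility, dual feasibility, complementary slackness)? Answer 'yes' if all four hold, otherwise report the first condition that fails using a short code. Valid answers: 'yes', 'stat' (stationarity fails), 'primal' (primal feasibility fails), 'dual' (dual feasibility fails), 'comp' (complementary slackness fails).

Gradient of f: grad f(x) = Q x + c = (-7, 5)
Constraint values g_i(x) = a_i^T x - b_i:
  g_1((2, 3)) = 0
  g_2((2, 3)) = 0
Stationarity residual: grad f(x) + sum_i lambda_i a_i = (0, 0)
  -> stationarity OK
Primal feasibility (all g_i <= 0): OK
Dual feasibility (all lambda_i >= 0): OK
Complementary slackness (lambda_i * g_i(x) = 0 for all i): OK

Verdict: yes, KKT holds.

yes


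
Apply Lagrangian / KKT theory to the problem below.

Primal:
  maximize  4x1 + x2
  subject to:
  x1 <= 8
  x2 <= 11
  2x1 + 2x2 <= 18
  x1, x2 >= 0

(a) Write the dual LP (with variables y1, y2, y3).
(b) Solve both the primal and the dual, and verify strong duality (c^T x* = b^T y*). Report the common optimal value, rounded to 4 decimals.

The standard primal-dual pair for 'max c^T x s.t. A x <= b, x >= 0' is:
  Dual:  min b^T y  s.t.  A^T y >= c,  y >= 0.

So the dual LP is:
  minimize  8y1 + 11y2 + 18y3
  subject to:
    y1 + 2y3 >= 4
    y2 + 2y3 >= 1
    y1, y2, y3 >= 0

Solving the primal: x* = (8, 1).
  primal value c^T x* = 33.
Solving the dual: y* = (3, 0, 0.5).
  dual value b^T y* = 33.
Strong duality: c^T x* = b^T y*. Confirmed.

33


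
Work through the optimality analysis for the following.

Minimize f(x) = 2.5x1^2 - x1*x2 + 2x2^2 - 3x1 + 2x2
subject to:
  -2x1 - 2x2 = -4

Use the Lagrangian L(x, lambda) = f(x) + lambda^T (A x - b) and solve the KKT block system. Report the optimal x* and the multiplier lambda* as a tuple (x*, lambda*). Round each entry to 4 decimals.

Form the Lagrangian:
  L(x, lambda) = (1/2) x^T Q x + c^T x + lambda^T (A x - b)
Stationarity (grad_x L = 0): Q x + c + A^T lambda = 0.
Primal feasibility: A x = b.

This gives the KKT block system:
  [ Q   A^T ] [ x     ]   [-c ]
  [ A    0  ] [ lambda ] = [ b ]

Solving the linear system:
  x*      = (1.3636, 0.6364)
  lambda* = (1.5909)
  f(x*)   = 1.7727

x* = (1.3636, 0.6364), lambda* = (1.5909)


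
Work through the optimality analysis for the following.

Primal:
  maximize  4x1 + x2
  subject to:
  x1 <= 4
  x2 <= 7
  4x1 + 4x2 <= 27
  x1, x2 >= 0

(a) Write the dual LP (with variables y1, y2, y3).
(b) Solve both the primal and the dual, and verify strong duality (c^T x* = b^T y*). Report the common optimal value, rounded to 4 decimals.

The standard primal-dual pair for 'max c^T x s.t. A x <= b, x >= 0' is:
  Dual:  min b^T y  s.t.  A^T y >= c,  y >= 0.

So the dual LP is:
  minimize  4y1 + 7y2 + 27y3
  subject to:
    y1 + 4y3 >= 4
    y2 + 4y3 >= 1
    y1, y2, y3 >= 0

Solving the primal: x* = (4, 2.75).
  primal value c^T x* = 18.75.
Solving the dual: y* = (3, 0, 0.25).
  dual value b^T y* = 18.75.
Strong duality: c^T x* = b^T y*. Confirmed.

18.75


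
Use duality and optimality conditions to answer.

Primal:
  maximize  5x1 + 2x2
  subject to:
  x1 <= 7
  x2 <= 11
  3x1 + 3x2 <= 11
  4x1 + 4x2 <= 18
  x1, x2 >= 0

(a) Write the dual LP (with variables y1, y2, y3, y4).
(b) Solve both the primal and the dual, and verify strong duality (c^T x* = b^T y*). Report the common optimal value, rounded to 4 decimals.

The standard primal-dual pair for 'max c^T x s.t. A x <= b, x >= 0' is:
  Dual:  min b^T y  s.t.  A^T y >= c,  y >= 0.

So the dual LP is:
  minimize  7y1 + 11y2 + 11y3 + 18y4
  subject to:
    y1 + 3y3 + 4y4 >= 5
    y2 + 3y3 + 4y4 >= 2
    y1, y2, y3, y4 >= 0

Solving the primal: x* = (3.6667, 0).
  primal value c^T x* = 18.3333.
Solving the dual: y* = (0, 0, 1.6667, 0).
  dual value b^T y* = 18.3333.
Strong duality: c^T x* = b^T y*. Confirmed.

18.3333


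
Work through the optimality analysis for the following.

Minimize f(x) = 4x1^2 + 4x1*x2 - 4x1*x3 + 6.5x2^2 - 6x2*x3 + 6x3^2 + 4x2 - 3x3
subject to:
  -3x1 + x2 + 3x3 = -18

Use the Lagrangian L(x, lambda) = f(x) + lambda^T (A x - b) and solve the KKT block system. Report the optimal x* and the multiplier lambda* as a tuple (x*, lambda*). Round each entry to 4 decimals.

Form the Lagrangian:
  L(x, lambda) = (1/2) x^T Q x + c^T x + lambda^T (A x - b)
Stationarity (grad_x L = 0): Q x + c + A^T lambda = 0.
Primal feasibility: A x = b.

This gives the KKT block system:
  [ Q   A^T ] [ x     ]   [-c ]
  [ A    0  ] [ lambda ] = [ b ]

Solving the linear system:
  x*      = (3.1867, -2.7343, -1.9019)
  lambda* = (7.3879)
  f(x*)   = 63.8753

x* = (3.1867, -2.7343, -1.9019), lambda* = (7.3879)
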